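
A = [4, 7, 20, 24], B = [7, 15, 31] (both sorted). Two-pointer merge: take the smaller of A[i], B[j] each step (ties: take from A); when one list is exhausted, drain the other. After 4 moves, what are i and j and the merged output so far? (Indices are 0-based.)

i=2, j=2, merged so far=[4, 7, 7, 15]

i=0 j=0: A[i]=4<=B[j]=7 take 4, i++
i=1 j=0: A[i]=7<=B[j]=7 take 7, i++
i=2 j=0: A[i]=20>B[j]=7 take 7, j++
i=2 j=1: A[i]=20>B[j]=15 take 15, j++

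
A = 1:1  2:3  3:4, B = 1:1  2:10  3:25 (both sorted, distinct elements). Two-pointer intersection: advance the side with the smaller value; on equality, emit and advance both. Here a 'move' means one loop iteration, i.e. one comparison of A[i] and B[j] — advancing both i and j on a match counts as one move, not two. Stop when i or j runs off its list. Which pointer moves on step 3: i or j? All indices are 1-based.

i=1 j=1: 1==1 emit, i++,j++
i=2 j=2: 3<10, i++
i=3 j=2: 4<10, i++

i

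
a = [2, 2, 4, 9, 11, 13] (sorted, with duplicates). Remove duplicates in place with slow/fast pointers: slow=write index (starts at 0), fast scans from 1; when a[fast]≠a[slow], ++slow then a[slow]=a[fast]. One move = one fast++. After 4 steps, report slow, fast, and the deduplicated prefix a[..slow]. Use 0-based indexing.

slow=3, fast=5, prefix=[2, 4, 9, 11]

slow=0 fast=1: a[fast]=2=a[slow] dup, fast++
slow=0 fast=2: a[fast]=4≠a[slow]=2 write a[1]=4, slow++,fast++
slow=1 fast=3: a[fast]=9≠a[slow]=4 write a[2]=9, slow++,fast++
slow=2 fast=4: a[fast]=11≠a[slow]=9 write a[3]=11, slow++,fast++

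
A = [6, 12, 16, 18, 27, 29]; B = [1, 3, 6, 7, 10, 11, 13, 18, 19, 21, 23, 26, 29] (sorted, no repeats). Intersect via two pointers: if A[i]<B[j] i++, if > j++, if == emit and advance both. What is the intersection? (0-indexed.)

i=0 j=0: 6>1, j++
i=0 j=1: 6>3, j++
i=0 j=2: 6==6 emit, i++,j++
i=1 j=3: 12>7, j++
i=1 j=4: 12>10, j++
i=1 j=5: 12>11, j++
i=1 j=6: 12<13, i++
i=2 j=6: 16>13, j++
i=2 j=7: 16<18, i++
i=3 j=7: 18==18 emit, i++,j++
i=4 j=8: 27>19, j++
i=4 j=9: 27>21, j++
i=4 j=10: 27>23, j++
i=4 j=11: 27>26, j++
i=4 j=12: 27<29, i++
i=5 j=12: 29==29 emit, i++,j++

intersection = [6, 18, 29]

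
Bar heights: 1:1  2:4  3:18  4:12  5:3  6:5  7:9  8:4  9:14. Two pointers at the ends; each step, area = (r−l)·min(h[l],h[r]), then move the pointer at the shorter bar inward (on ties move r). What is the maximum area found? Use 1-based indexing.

max area = 84

[1,9] min(1,14)*8=8 best=8 * → l++
[2,9] min(4,14)*7=28 best=28 * → l++
[3,9] min(18,14)*6=84 best=84 * → r--
[3,8] min(18,4)*5=20 best=84 → r--
[3,7] min(18,9)*4=36 best=84 → r--
[3,6] min(18,5)*3=15 best=84 → r--
[3,5] min(18,3)*2=6 best=84 → r--
[3,4] min(18,12)*1=12 best=84 → r--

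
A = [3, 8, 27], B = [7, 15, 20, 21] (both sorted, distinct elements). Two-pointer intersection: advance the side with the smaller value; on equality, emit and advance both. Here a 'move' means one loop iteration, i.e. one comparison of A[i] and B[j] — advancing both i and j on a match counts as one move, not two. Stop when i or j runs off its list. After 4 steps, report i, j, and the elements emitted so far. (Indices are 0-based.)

i=2, j=2, emitted=[]

i=0 j=0: 3<7, i++
i=1 j=0: 8>7, j++
i=1 j=1: 8<15, i++
i=2 j=1: 27>15, j++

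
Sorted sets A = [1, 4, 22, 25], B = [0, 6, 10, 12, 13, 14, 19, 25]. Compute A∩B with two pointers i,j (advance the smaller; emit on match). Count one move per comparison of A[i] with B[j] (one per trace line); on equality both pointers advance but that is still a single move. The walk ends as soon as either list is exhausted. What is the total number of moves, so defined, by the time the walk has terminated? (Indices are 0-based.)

11 moves

[i=0,j=0] 1>0 → j++
[i=0,j=1] 1<6 → i++
[i=1,j=1] 4<6 → i++
[i=2,j=1] 22>6 → j++
[i=2,j=2] 22>10 → j++
[i=2,j=3] 22>12 → j++
[i=2,j=4] 22>13 → j++
[i=2,j=5] 22>14 → j++
[i=2,j=6] 22>19 → j++
[i=2,j=7] 22<25 → i++
[i=3,j=7] 25==25 emit → i++,j++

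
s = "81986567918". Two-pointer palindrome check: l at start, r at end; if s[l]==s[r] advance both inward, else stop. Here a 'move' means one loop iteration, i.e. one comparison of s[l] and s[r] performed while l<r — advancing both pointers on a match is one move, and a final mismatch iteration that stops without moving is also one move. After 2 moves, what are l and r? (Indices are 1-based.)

l=3, r=9

[1,11] '8'=='8' → l++,r--
[2,10] '1'=='1' → l++,r--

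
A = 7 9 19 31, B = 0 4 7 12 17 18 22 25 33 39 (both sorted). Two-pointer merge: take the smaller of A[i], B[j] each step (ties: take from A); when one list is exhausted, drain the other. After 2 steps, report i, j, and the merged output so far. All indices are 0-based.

[i=0,j=0] A[i]=7>B[j]=0 take 0 → j++
[i=0,j=1] A[i]=7>B[j]=4 take 4 → j++

i=0, j=2, merged so far=[0, 4]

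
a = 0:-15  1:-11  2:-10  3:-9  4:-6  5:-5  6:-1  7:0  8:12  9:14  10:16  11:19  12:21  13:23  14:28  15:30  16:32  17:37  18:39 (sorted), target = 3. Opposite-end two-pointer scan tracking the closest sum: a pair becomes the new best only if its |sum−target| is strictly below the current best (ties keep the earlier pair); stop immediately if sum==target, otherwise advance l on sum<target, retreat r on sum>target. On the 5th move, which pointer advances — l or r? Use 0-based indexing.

r

[0,18] -15+39=24 d=21 * → r--
[0,17] -15+37=22 d=19 * → r--
[0,16] -15+32=17 d=14 * → r--
[0,15] -15+30=15 d=12 * → r--
[0,14] -15+28=13 d=10 * → r--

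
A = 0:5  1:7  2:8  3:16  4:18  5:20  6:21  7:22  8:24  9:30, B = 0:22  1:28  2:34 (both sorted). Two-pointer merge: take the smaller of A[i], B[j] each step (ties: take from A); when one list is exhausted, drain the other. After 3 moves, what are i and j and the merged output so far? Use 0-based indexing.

i=0 j=0: A[i]=5<=B[j]=22 take 5, i++
i=1 j=0: A[i]=7<=B[j]=22 take 7, i++
i=2 j=0: A[i]=8<=B[j]=22 take 8, i++

i=3, j=0, merged so far=[5, 7, 8]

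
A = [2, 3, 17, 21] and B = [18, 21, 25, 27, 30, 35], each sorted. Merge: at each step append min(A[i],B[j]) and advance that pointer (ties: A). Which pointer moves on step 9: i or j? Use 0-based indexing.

j

i=0 j=0: A[i]=2<=B[j]=18 take 2, i++
i=1 j=0: A[i]=3<=B[j]=18 take 3, i++
i=2 j=0: A[i]=17<=B[j]=18 take 17, i++
i=3 j=0: A[i]=21>B[j]=18 take 18, j++
i=3 j=1: A[i]=21<=B[j]=21 take 21, i++
i=4 j=1: A done, take B[j]=21, j++
i=4 j=2: A done, take B[j]=25, j++
i=4 j=3: A done, take B[j]=27, j++
i=4 j=4: A done, take B[j]=30, j++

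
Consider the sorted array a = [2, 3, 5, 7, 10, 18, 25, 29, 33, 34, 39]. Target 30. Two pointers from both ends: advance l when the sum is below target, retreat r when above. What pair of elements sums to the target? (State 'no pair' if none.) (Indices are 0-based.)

l=0 r=10: 2+39=41 >30, r--
l=0 r=9: 2+34=36 >30, r--
l=0 r=8: 2+33=35 >30, r--
l=0 r=7: 2+29=31 >30, r--
l=0 r=6: 2+25=27 <30, l++
l=1 r=6: 3+25=28 <30, l++
l=2 r=6: 5+25=30, found

(5, 25)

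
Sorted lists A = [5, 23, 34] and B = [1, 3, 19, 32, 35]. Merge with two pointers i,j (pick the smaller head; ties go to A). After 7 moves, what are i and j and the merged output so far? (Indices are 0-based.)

i=3, j=4, merged so far=[1, 3, 5, 19, 23, 32, 34]

i=0 j=0: A[i]=5>B[j]=1 take 1, j++
i=0 j=1: A[i]=5>B[j]=3 take 3, j++
i=0 j=2: A[i]=5<=B[j]=19 take 5, i++
i=1 j=2: A[i]=23>B[j]=19 take 19, j++
i=1 j=3: A[i]=23<=B[j]=32 take 23, i++
i=2 j=3: A[i]=34>B[j]=32 take 32, j++
i=2 j=4: A[i]=34<=B[j]=35 take 34, i++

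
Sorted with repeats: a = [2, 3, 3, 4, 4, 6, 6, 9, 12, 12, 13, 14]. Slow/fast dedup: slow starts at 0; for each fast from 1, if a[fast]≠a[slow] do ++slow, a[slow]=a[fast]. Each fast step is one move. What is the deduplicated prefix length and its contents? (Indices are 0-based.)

slow=0 fast=1: a[fast]=3≠a[slow]=2 write a[1]=3, slow++,fast++
slow=1 fast=2: a[fast]=3=a[slow] dup, fast++
slow=1 fast=3: a[fast]=4≠a[slow]=3 write a[2]=4, slow++,fast++
slow=2 fast=4: a[fast]=4=a[slow] dup, fast++
slow=2 fast=5: a[fast]=6≠a[slow]=4 write a[3]=6, slow++,fast++
slow=3 fast=6: a[fast]=6=a[slow] dup, fast++
slow=3 fast=7: a[fast]=9≠a[slow]=6 write a[4]=9, slow++,fast++
slow=4 fast=8: a[fast]=12≠a[slow]=9 write a[5]=12, slow++,fast++
slow=5 fast=9: a[fast]=12=a[slow] dup, fast++
slow=5 fast=10: a[fast]=13≠a[slow]=12 write a[6]=13, slow++,fast++
slow=6 fast=11: a[fast]=14≠a[slow]=13 write a[7]=14, slow++,fast++

length 8; prefix = [2, 3, 4, 6, 9, 12, 13, 14]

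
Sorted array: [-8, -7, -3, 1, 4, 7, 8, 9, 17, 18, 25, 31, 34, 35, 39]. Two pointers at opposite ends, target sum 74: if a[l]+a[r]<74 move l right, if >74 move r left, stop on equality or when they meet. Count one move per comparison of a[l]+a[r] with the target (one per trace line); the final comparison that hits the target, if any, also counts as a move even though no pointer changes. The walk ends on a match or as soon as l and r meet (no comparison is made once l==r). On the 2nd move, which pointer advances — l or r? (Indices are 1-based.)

[1,15] -8+39=31 <74 → l++
[2,15] -7+39=32 <74 → l++

l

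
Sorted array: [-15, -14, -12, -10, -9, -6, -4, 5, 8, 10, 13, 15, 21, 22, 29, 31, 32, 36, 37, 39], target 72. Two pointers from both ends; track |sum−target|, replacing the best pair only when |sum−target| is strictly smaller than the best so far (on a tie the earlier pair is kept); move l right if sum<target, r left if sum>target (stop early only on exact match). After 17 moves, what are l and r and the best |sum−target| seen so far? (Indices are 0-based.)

l=0 r=19: -15+39=24 d=48 *, l++
l=1 r=19: -14+39=25 d=47 *, l++
l=2 r=19: -12+39=27 d=45 *, l++
l=3 r=19: -10+39=29 d=43 *, l++
l=4 r=19: -9+39=30 d=42 *, l++
l=5 r=19: -6+39=33 d=39 *, l++
l=6 r=19: -4+39=35 d=37 *, l++
l=7 r=19: 5+39=44 d=28 *, l++
l=8 r=19: 8+39=47 d=25 *, l++
l=9 r=19: 10+39=49 d=23 *, l++
l=10 r=19: 13+39=52 d=20 *, l++
l=11 r=19: 15+39=54 d=18 *, l++
l=12 r=19: 21+39=60 d=12 *, l++
l=13 r=19: 22+39=61 d=11 *, l++
l=14 r=19: 29+39=68 d=4 *, l++
l=15 r=19: 31+39=70 d=2 *, l++
l=16 r=19: 32+39=71 d=1 *, l++

l=17, r=19, best |Δ|=1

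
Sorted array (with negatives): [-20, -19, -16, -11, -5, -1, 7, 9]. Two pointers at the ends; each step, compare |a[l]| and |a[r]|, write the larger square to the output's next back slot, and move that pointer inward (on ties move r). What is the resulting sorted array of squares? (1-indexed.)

[1,8] |-20|>|9| out[8]=400 → l++
[2,8] |-19|>|9| out[7]=361 → l++
[3,8] |-16|>|9| out[6]=256 → l++
[4,8] |-11|>|9| out[5]=121 → l++
[5,8] |-5|<=|9| out[4]=81 → r--
[5,7] |-5|<=|7| out[3]=49 → r--
[5,6] |-5|>|-1| out[2]=25 → l++
[6,6] |-1|<=|-1| out[1]=1 → r--

[1, 25, 49, 81, 121, 256, 361, 400]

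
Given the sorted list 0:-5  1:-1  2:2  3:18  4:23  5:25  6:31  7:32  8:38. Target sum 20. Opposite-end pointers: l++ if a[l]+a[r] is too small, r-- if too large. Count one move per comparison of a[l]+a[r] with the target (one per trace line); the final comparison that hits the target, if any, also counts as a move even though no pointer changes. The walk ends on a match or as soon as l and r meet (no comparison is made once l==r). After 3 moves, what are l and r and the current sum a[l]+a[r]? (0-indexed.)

[0,8] -5+38=33 >20 → r--
[0,7] -5+32=27 >20 → r--
[0,6] -5+31=26 >20 → r--

l=0, r=5, sum=20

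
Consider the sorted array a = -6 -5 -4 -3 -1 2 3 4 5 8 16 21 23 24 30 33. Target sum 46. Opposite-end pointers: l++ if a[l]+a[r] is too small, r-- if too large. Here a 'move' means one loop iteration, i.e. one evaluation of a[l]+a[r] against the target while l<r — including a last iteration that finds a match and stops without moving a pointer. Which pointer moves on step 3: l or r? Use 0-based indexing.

l

l=0 r=15: -6+33=27 <46, l++
l=1 r=15: -5+33=28 <46, l++
l=2 r=15: -4+33=29 <46, l++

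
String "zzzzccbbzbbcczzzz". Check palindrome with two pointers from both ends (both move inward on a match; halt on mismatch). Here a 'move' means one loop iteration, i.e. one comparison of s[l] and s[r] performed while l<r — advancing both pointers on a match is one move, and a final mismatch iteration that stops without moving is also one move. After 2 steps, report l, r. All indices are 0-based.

l=2, r=14

l=0 r=16: 'z'=='z', l++,r--
l=1 r=15: 'z'=='z', l++,r--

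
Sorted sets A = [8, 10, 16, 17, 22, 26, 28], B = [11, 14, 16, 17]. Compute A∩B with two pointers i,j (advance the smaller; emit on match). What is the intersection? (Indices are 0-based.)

[i=0,j=0] 8<11 → i++
[i=1,j=0] 10<11 → i++
[i=2,j=0] 16>11 → j++
[i=2,j=1] 16>14 → j++
[i=2,j=2] 16==16 emit → i++,j++
[i=3,j=3] 17==17 emit → i++,j++

intersection = [16, 17]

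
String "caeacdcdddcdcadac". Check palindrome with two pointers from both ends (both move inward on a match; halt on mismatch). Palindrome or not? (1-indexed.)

not a palindrome (mismatch at 3,15)

[1,17] 'c'=='c' → l++,r--
[2,16] 'a'=='a' → l++,r--
[3,15] 'e'!='d' → stop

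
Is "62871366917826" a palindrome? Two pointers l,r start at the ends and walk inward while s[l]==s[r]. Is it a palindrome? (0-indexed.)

not a palindrome (mismatch at 5,8)

[0,13] '6'=='6' → l++,r--
[1,12] '2'=='2' → l++,r--
[2,11] '8'=='8' → l++,r--
[3,10] '7'=='7' → l++,r--
[4,9] '1'=='1' → l++,r--
[5,8] '3'!='9' → stop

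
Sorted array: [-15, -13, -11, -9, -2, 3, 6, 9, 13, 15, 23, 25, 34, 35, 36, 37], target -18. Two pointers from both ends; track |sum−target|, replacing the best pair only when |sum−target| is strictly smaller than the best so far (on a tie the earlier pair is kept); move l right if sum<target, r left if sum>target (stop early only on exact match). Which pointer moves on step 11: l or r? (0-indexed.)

l=0 r=15: -15+37=22 d=40 *, r--
l=0 r=14: -15+36=21 d=39 *, r--
l=0 r=13: -15+35=20 d=38 *, r--
l=0 r=12: -15+34=19 d=37 *, r--
l=0 r=11: -15+25=10 d=28 *, r--
l=0 r=10: -15+23=8 d=26 *, r--
l=0 r=9: -15+15=0 d=18 *, r--
l=0 r=8: -15+13=-2 d=16 *, r--
l=0 r=7: -15+9=-6 d=12 *, r--
l=0 r=6: -15+6=-9 d=9 *, r--
l=0 r=5: -15+3=-12 d=6 *, r--

r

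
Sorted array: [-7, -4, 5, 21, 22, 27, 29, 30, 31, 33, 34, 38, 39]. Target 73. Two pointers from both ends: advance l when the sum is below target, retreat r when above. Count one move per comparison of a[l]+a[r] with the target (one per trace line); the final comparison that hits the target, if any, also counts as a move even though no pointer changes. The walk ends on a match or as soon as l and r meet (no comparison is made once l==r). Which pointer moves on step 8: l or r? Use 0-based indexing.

l

l=0 r=12: -7+39=32 <73, l++
l=1 r=12: -4+39=35 <73, l++
l=2 r=12: 5+39=44 <73, l++
l=3 r=12: 21+39=60 <73, l++
l=4 r=12: 22+39=61 <73, l++
l=5 r=12: 27+39=66 <73, l++
l=6 r=12: 29+39=68 <73, l++
l=7 r=12: 30+39=69 <73, l++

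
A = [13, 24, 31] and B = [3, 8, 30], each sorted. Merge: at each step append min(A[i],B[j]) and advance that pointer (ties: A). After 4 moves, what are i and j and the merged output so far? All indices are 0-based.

i=0 j=0: A[i]=13>B[j]=3 take 3, j++
i=0 j=1: A[i]=13>B[j]=8 take 8, j++
i=0 j=2: A[i]=13<=B[j]=30 take 13, i++
i=1 j=2: A[i]=24<=B[j]=30 take 24, i++

i=2, j=2, merged so far=[3, 8, 13, 24]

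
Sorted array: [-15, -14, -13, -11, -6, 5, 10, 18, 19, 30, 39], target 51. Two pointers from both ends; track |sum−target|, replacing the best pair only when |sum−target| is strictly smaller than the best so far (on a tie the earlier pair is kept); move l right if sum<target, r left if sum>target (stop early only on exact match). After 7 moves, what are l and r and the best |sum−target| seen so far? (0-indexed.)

l=7, r=10, best |Δ|=2

l=0 r=10: -15+39=24 d=27 *, l++
l=1 r=10: -14+39=25 d=26 *, l++
l=2 r=10: -13+39=26 d=25 *, l++
l=3 r=10: -11+39=28 d=23 *, l++
l=4 r=10: -6+39=33 d=18 *, l++
l=5 r=10: 5+39=44 d=7 *, l++
l=6 r=10: 10+39=49 d=2 *, l++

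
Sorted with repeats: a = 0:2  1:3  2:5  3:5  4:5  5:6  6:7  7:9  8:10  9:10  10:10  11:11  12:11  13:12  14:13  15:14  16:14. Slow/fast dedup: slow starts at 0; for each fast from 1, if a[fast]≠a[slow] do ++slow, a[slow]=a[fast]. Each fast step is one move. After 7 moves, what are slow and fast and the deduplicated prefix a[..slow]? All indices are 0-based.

(s=0,f=1) a[fast]=3≠a[slow]=2 write a[1]=3 → slow++,fast++
(s=1,f=2) a[fast]=5≠a[slow]=3 write a[2]=5 → slow++,fast++
(s=2,f=3) a[fast]=5=a[slow] dup → fast++
(s=2,f=4) a[fast]=5=a[slow] dup → fast++
(s=2,f=5) a[fast]=6≠a[slow]=5 write a[3]=6 → slow++,fast++
(s=3,f=6) a[fast]=7≠a[slow]=6 write a[4]=7 → slow++,fast++
(s=4,f=7) a[fast]=9≠a[slow]=7 write a[5]=9 → slow++,fast++

slow=5, fast=8, prefix=[2, 3, 5, 6, 7, 9]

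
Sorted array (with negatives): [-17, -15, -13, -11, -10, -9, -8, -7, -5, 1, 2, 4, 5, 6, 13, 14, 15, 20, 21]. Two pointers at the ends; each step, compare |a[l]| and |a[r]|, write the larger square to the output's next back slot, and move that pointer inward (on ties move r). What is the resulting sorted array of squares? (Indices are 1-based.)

[1, 4, 16, 25, 25, 36, 49, 64, 81, 100, 121, 169, 169, 196, 225, 225, 289, 400, 441]

[1,19] |-17|<=|21| out[19]=441 → r--
[1,18] |-17|<=|20| out[18]=400 → r--
[1,17] |-17|>|15| out[17]=289 → l++
[2,17] |-15|<=|15| out[16]=225 → r--
[2,16] |-15|>|14| out[15]=225 → l++
[3,16] |-13|<=|14| out[14]=196 → r--
[3,15] |-13|<=|13| out[13]=169 → r--
[3,14] |-13|>|6| out[12]=169 → l++
[4,14] |-11|>|6| out[11]=121 → l++
[5,14] |-10|>|6| out[10]=100 → l++
[6,14] |-9|>|6| out[9]=81 → l++
[7,14] |-8|>|6| out[8]=64 → l++
[8,14] |-7|>|6| out[7]=49 → l++
[9,14] |-5|<=|6| out[6]=36 → r--
[9,13] |-5|<=|5| out[5]=25 → r--
[9,12] |-5|>|4| out[4]=25 → l++
[10,12] |1|<=|4| out[3]=16 → r--
[10,11] |1|<=|2| out[2]=4 → r--
[10,10] |1|<=|1| out[1]=1 → r--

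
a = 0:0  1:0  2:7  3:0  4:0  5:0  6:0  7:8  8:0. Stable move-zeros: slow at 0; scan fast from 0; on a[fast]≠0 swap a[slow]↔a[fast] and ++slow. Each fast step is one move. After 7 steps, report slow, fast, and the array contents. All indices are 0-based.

slow=0 fast=0: a[fast]=0, fast++
slow=0 fast=1: a[fast]=0, fast++
slow=0 fast=2: a[fast]=7≠0 swap→a[0]=7, slow++,fast++
slow=1 fast=3: a[fast]=0, fast++
slow=1 fast=4: a[fast]=0, fast++
slow=1 fast=5: a[fast]=0, fast++
slow=1 fast=6: a[fast]=0, fast++

slow=1, fast=7, a=[7, 0, 0, 0, 0, 0, 0, 8, 0]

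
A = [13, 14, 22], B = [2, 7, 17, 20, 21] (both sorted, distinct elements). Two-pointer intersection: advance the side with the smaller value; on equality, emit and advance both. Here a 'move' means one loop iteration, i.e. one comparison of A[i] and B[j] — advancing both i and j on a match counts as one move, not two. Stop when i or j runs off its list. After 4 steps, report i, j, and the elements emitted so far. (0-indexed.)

i=2, j=2, emitted=[]

i=0 j=0: 13>2, j++
i=0 j=1: 13>7, j++
i=0 j=2: 13<17, i++
i=1 j=2: 14<17, i++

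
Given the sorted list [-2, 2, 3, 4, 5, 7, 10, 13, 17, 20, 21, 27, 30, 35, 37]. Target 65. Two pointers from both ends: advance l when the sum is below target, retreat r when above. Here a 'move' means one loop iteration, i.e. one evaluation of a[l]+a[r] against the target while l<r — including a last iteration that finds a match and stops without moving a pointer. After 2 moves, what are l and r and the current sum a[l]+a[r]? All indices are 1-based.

l=3, r=15, sum=40

l=1 r=15: -2+37=35 <65, l++
l=2 r=15: 2+37=39 <65, l++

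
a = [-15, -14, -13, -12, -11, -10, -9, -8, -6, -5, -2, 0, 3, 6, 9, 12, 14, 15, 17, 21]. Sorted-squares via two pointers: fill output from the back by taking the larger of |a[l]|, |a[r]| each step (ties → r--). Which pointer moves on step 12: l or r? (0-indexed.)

l=0 r=19: |-15|<=|21| out[19]=441, r--
l=0 r=18: |-15|<=|17| out[18]=289, r--
l=0 r=17: |-15|<=|15| out[17]=225, r--
l=0 r=16: |-15|>|14| out[16]=225, l++
l=1 r=16: |-14|<=|14| out[15]=196, r--
l=1 r=15: |-14|>|12| out[14]=196, l++
l=2 r=15: |-13|>|12| out[13]=169, l++
l=3 r=15: |-12|<=|12| out[12]=144, r--
l=3 r=14: |-12|>|9| out[11]=144, l++
l=4 r=14: |-11|>|9| out[10]=121, l++
l=5 r=14: |-10|>|9| out[9]=100, l++
l=6 r=14: |-9|<=|9| out[8]=81, r--

r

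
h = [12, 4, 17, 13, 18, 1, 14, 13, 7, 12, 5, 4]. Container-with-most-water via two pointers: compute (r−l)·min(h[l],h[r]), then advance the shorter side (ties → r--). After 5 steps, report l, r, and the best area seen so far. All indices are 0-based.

l=1, r=7, best area=108

l=0 r=11: min(12,4)*11=44 best=44 *, r--
l=0 r=10: min(12,5)*10=50 best=50 *, r--
l=0 r=9: min(12,12)*9=108 best=108 *, r--
l=0 r=8: min(12,7)*8=56 best=108, r--
l=0 r=7: min(12,13)*7=84 best=108, l++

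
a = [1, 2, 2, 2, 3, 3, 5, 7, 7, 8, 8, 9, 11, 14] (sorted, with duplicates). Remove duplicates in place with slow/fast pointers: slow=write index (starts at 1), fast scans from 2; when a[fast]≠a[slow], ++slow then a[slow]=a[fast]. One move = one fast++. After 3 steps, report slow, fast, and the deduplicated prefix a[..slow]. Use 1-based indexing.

slow=1 fast=2: a[fast]=2≠a[slow]=1 write a[2]=2, slow++,fast++
slow=2 fast=3: a[fast]=2=a[slow] dup, fast++
slow=2 fast=4: a[fast]=2=a[slow] dup, fast++

slow=2, fast=5, prefix=[1, 2]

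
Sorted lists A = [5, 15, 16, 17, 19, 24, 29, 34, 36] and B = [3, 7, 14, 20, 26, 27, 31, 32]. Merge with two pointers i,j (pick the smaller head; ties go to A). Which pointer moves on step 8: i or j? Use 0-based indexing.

i=0 j=0: A[i]=5>B[j]=3 take 3, j++
i=0 j=1: A[i]=5<=B[j]=7 take 5, i++
i=1 j=1: A[i]=15>B[j]=7 take 7, j++
i=1 j=2: A[i]=15>B[j]=14 take 14, j++
i=1 j=3: A[i]=15<=B[j]=20 take 15, i++
i=2 j=3: A[i]=16<=B[j]=20 take 16, i++
i=3 j=3: A[i]=17<=B[j]=20 take 17, i++
i=4 j=3: A[i]=19<=B[j]=20 take 19, i++

i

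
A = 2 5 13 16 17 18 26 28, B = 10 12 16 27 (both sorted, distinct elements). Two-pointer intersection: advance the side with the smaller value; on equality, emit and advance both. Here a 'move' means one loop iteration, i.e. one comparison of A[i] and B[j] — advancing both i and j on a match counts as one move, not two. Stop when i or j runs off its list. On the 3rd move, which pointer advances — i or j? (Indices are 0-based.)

[i=0,j=0] 2<10 → i++
[i=1,j=0] 5<10 → i++
[i=2,j=0] 13>10 → j++

j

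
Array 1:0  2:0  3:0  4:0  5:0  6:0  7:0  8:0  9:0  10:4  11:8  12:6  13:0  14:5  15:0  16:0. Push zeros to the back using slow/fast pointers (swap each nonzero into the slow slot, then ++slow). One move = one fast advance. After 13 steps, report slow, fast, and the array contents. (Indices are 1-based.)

slow=4, fast=14, a=[4, 8, 6, 0, 0, 0, 0, 0, 0, 0, 0, 0, 0, 5, 0, 0]

slow=1 fast=1: a[fast]=0, fast++
slow=1 fast=2: a[fast]=0, fast++
slow=1 fast=3: a[fast]=0, fast++
slow=1 fast=4: a[fast]=0, fast++
slow=1 fast=5: a[fast]=0, fast++
slow=1 fast=6: a[fast]=0, fast++
slow=1 fast=7: a[fast]=0, fast++
slow=1 fast=8: a[fast]=0, fast++
slow=1 fast=9: a[fast]=0, fast++
slow=1 fast=10: a[fast]=4≠0 swap→a[1]=4, slow++,fast++
slow=2 fast=11: a[fast]=8≠0 swap→a[2]=8, slow++,fast++
slow=3 fast=12: a[fast]=6≠0 swap→a[3]=6, slow++,fast++
slow=4 fast=13: a[fast]=0, fast++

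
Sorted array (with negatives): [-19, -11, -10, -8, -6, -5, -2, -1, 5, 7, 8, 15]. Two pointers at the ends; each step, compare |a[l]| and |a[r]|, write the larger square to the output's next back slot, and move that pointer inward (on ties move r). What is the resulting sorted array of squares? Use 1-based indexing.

[1, 4, 25, 25, 36, 49, 64, 64, 100, 121, 225, 361]

l=1 r=12: |-19|>|15| out[12]=361, l++
l=2 r=12: |-11|<=|15| out[11]=225, r--
l=2 r=11: |-11|>|8| out[10]=121, l++
l=3 r=11: |-10|>|8| out[9]=100, l++
l=4 r=11: |-8|<=|8| out[8]=64, r--
l=4 r=10: |-8|>|7| out[7]=64, l++
l=5 r=10: |-6|<=|7| out[6]=49, r--
l=5 r=9: |-6|>|5| out[5]=36, l++
l=6 r=9: |-5|<=|5| out[4]=25, r--
l=6 r=8: |-5|>|-1| out[3]=25, l++
l=7 r=8: |-2|>|-1| out[2]=4, l++
l=8 r=8: |-1|<=|-1| out[1]=1, r--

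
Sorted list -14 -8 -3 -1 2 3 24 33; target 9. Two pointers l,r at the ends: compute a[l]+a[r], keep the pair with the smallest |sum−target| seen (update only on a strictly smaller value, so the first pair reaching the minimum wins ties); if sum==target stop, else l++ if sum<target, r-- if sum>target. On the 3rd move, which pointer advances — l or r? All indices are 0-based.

l

[0,7] -14+33=19 d=10 * → r--
[0,6] -14+24=10 d=1 * → r--
[0,5] -14+3=-11 d=20 → l++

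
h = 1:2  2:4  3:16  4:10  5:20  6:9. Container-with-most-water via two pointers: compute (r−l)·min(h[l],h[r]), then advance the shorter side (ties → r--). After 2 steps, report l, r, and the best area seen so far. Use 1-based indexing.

l=3, r=6, best area=16

l=1 r=6: min(2,9)*5=10 best=10 *, l++
l=2 r=6: min(4,9)*4=16 best=16 *, l++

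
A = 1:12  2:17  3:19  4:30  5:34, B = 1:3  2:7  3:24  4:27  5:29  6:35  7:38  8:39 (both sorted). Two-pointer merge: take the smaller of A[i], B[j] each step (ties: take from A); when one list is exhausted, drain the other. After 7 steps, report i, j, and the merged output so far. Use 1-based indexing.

[i=1,j=1] A[i]=12>B[j]=3 take 3 → j++
[i=1,j=2] A[i]=12>B[j]=7 take 7 → j++
[i=1,j=3] A[i]=12<=B[j]=24 take 12 → i++
[i=2,j=3] A[i]=17<=B[j]=24 take 17 → i++
[i=3,j=3] A[i]=19<=B[j]=24 take 19 → i++
[i=4,j=3] A[i]=30>B[j]=24 take 24 → j++
[i=4,j=4] A[i]=30>B[j]=27 take 27 → j++

i=4, j=5, merged so far=[3, 7, 12, 17, 19, 24, 27]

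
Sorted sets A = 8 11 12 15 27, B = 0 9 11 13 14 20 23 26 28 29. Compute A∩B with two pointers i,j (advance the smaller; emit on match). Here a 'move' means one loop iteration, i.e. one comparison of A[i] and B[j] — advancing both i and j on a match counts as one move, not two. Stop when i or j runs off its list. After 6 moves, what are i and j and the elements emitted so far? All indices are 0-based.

i=0 j=0: 8>0, j++
i=0 j=1: 8<9, i++
i=1 j=1: 11>9, j++
i=1 j=2: 11==11 emit, i++,j++
i=2 j=3: 12<13, i++
i=3 j=3: 15>13, j++

i=3, j=4, emitted=[11]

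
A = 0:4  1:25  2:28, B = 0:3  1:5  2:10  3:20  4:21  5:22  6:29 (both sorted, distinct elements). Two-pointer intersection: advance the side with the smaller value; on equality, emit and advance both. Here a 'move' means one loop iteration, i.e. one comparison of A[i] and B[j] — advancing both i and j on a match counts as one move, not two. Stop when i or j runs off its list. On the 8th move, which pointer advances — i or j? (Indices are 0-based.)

i=0 j=0: 4>3, j++
i=0 j=1: 4<5, i++
i=1 j=1: 25>5, j++
i=1 j=2: 25>10, j++
i=1 j=3: 25>20, j++
i=1 j=4: 25>21, j++
i=1 j=5: 25>22, j++
i=1 j=6: 25<29, i++

i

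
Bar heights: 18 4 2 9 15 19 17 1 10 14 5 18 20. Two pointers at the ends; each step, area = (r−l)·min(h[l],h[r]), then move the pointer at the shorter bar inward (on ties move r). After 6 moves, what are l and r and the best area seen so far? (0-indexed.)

l=6, r=12, best area=216

[0,12] min(18,20)*12=216 best=216 * → l++
[1,12] min(4,20)*11=44 best=216 → l++
[2,12] min(2,20)*10=20 best=216 → l++
[3,12] min(9,20)*9=81 best=216 → l++
[4,12] min(15,20)*8=120 best=216 → l++
[5,12] min(19,20)*7=133 best=216 → l++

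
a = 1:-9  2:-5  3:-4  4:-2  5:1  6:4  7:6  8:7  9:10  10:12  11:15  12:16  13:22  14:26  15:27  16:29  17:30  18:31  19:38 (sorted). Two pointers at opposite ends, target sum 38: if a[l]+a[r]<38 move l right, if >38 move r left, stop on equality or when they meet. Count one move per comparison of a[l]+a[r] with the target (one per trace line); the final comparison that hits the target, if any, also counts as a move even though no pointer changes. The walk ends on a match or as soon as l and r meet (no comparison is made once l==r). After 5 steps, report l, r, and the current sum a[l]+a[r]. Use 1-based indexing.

[1,19] -9+38=29 <38 → l++
[2,19] -5+38=33 <38 → l++
[3,19] -4+38=34 <38 → l++
[4,19] -2+38=36 <38 → l++
[5,19] 1+38=39 >38 → r--

l=5, r=18, sum=32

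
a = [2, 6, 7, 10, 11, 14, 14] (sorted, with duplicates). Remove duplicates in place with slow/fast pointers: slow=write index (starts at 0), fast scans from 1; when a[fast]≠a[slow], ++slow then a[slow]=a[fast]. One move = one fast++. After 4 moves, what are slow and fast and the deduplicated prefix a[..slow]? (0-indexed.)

slow=0 fast=1: a[fast]=6≠a[slow]=2 write a[1]=6, slow++,fast++
slow=1 fast=2: a[fast]=7≠a[slow]=6 write a[2]=7, slow++,fast++
slow=2 fast=3: a[fast]=10≠a[slow]=7 write a[3]=10, slow++,fast++
slow=3 fast=4: a[fast]=11≠a[slow]=10 write a[4]=11, slow++,fast++

slow=4, fast=5, prefix=[2, 6, 7, 10, 11]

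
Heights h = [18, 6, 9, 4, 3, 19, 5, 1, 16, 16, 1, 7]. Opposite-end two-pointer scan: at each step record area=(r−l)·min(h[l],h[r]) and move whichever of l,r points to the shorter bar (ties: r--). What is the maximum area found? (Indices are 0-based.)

l=0 r=11: min(18,7)*11=77 best=77 *, r--
l=0 r=10: min(18,1)*10=10 best=77, r--
l=0 r=9: min(18,16)*9=144 best=144 *, r--
l=0 r=8: min(18,16)*8=128 best=144, r--
l=0 r=7: min(18,1)*7=7 best=144, r--
l=0 r=6: min(18,5)*6=30 best=144, r--
l=0 r=5: min(18,19)*5=90 best=144, l++
l=1 r=5: min(6,19)*4=24 best=144, l++
l=2 r=5: min(9,19)*3=27 best=144, l++
l=3 r=5: min(4,19)*2=8 best=144, l++
l=4 r=5: min(3,19)*1=3 best=144, l++

max area = 144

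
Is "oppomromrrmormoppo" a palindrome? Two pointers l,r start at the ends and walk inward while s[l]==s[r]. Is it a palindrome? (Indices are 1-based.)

l=1 r=18: 'o'=='o', l++,r--
l=2 r=17: 'p'=='p', l++,r--
l=3 r=16: 'p'=='p', l++,r--
l=4 r=15: 'o'=='o', l++,r--
l=5 r=14: 'm'=='m', l++,r--
l=6 r=13: 'r'=='r', l++,r--
l=7 r=12: 'o'=='o', l++,r--
l=8 r=11: 'm'=='m', l++,r--
l=9 r=10: 'r'=='r', l++,r--

palindrome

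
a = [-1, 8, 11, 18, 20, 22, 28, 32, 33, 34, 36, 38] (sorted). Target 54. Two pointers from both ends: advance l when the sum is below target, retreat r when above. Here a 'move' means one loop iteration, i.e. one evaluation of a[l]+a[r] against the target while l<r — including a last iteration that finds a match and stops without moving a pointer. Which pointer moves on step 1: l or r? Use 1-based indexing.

l

l=1 r=12: -1+38=37 <54, l++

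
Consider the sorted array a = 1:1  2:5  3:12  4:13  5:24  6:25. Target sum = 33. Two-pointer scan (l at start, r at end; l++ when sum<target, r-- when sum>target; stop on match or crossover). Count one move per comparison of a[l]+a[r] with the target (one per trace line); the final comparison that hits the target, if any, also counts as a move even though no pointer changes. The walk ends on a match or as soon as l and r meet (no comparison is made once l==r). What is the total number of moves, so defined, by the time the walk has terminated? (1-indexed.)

5 moves

l=1 r=6: 1+25=26 <33, l++
l=2 r=6: 5+25=30 <33, l++
l=3 r=6: 12+25=37 >33, r--
l=3 r=5: 12+24=36 >33, r--
l=3 r=4: 12+13=25 <33, l++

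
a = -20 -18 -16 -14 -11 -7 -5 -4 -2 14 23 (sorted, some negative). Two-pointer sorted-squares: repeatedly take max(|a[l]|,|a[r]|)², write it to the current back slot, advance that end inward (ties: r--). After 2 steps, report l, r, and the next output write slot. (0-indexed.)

l=1, r=9, next write slot=8

l=0 r=10: |-20|<=|23| out[10]=529, r--
l=0 r=9: |-20|>|14| out[9]=400, l++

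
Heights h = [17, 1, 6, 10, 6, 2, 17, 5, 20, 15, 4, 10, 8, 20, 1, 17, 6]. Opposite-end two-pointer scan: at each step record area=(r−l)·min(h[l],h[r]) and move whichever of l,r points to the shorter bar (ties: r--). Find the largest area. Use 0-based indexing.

max area = 255

l=0 r=16: min(17,6)*16=96 best=96 *, r--
l=0 r=15: min(17,17)*15=255 best=255 *, r--
l=0 r=14: min(17,1)*14=14 best=255, r--
l=0 r=13: min(17,20)*13=221 best=255, l++
l=1 r=13: min(1,20)*12=12 best=255, l++
l=2 r=13: min(6,20)*11=66 best=255, l++
l=3 r=13: min(10,20)*10=100 best=255, l++
l=4 r=13: min(6,20)*9=54 best=255, l++
l=5 r=13: min(2,20)*8=16 best=255, l++
l=6 r=13: min(17,20)*7=119 best=255, l++
l=7 r=13: min(5,20)*6=30 best=255, l++
l=8 r=13: min(20,20)*5=100 best=255, r--
l=8 r=12: min(20,8)*4=32 best=255, r--
l=8 r=11: min(20,10)*3=30 best=255, r--
l=8 r=10: min(20,4)*2=8 best=255, r--
l=8 r=9: min(20,15)*1=15 best=255, r--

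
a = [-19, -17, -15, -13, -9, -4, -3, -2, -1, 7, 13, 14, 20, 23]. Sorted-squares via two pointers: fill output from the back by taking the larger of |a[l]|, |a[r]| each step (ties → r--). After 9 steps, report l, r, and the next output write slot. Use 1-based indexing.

l=6, r=10, next write slot=5

[1,14] |-19|<=|23| out[14]=529 → r--
[1,13] |-19|<=|20| out[13]=400 → r--
[1,12] |-19|>|14| out[12]=361 → l++
[2,12] |-17|>|14| out[11]=289 → l++
[3,12] |-15|>|14| out[10]=225 → l++
[4,12] |-13|<=|14| out[9]=196 → r--
[4,11] |-13|<=|13| out[8]=169 → r--
[4,10] |-13|>|7| out[7]=169 → l++
[5,10] |-9|>|7| out[6]=81 → l++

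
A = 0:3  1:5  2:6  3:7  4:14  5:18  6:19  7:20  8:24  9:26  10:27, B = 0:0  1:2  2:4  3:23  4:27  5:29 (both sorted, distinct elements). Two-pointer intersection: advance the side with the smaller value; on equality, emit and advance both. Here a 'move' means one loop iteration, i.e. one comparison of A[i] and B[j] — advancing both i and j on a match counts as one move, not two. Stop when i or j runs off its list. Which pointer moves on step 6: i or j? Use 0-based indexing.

i=0 j=0: 3>0, j++
i=0 j=1: 3>2, j++
i=0 j=2: 3<4, i++
i=1 j=2: 5>4, j++
i=1 j=3: 5<23, i++
i=2 j=3: 6<23, i++

i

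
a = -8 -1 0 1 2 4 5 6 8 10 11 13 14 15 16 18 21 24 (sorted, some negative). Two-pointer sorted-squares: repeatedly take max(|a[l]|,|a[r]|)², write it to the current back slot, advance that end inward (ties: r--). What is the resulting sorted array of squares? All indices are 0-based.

[0, 1, 1, 4, 16, 25, 36, 64, 64, 100, 121, 169, 196, 225, 256, 324, 441, 576]

[0,17] |-8|<=|24| out[17]=576 → r--
[0,16] |-8|<=|21| out[16]=441 → r--
[0,15] |-8|<=|18| out[15]=324 → r--
[0,14] |-8|<=|16| out[14]=256 → r--
[0,13] |-8|<=|15| out[13]=225 → r--
[0,12] |-8|<=|14| out[12]=196 → r--
[0,11] |-8|<=|13| out[11]=169 → r--
[0,10] |-8|<=|11| out[10]=121 → r--
[0,9] |-8|<=|10| out[9]=100 → r--
[0,8] |-8|<=|8| out[8]=64 → r--
[0,7] |-8|>|6| out[7]=64 → l++
[1,7] |-1|<=|6| out[6]=36 → r--
[1,6] |-1|<=|5| out[5]=25 → r--
[1,5] |-1|<=|4| out[4]=16 → r--
[1,4] |-1|<=|2| out[3]=4 → r--
[1,3] |-1|<=|1| out[2]=1 → r--
[1,2] |-1|>|0| out[1]=1 → l++
[2,2] |0|<=|0| out[0]=0 → r--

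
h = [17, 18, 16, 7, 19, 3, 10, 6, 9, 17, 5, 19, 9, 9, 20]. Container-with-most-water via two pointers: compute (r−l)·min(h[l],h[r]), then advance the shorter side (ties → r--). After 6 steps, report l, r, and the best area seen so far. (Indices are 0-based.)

[0,14] min(17,20)*14=238 best=238 * → l++
[1,14] min(18,20)*13=234 best=238 → l++
[2,14] min(16,20)*12=192 best=238 → l++
[3,14] min(7,20)*11=77 best=238 → l++
[4,14] min(19,20)*10=190 best=238 → l++
[5,14] min(3,20)*9=27 best=238 → l++

l=6, r=14, best area=238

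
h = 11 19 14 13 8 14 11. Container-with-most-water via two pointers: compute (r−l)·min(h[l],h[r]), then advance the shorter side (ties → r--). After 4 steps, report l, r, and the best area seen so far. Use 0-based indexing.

l=0 r=6: min(11,11)*6=66 best=66 *, r--
l=0 r=5: min(11,14)*5=55 best=66, l++
l=1 r=5: min(19,14)*4=56 best=66, r--
l=1 r=4: min(19,8)*3=24 best=66, r--

l=1, r=3, best area=66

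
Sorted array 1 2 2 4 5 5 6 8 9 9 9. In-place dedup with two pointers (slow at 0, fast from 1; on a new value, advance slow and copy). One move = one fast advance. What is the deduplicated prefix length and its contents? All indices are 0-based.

length 7; prefix = [1, 2, 4, 5, 6, 8, 9]

(s=0,f=1) a[fast]=2≠a[slow]=1 write a[1]=2 → slow++,fast++
(s=1,f=2) a[fast]=2=a[slow] dup → fast++
(s=1,f=3) a[fast]=4≠a[slow]=2 write a[2]=4 → slow++,fast++
(s=2,f=4) a[fast]=5≠a[slow]=4 write a[3]=5 → slow++,fast++
(s=3,f=5) a[fast]=5=a[slow] dup → fast++
(s=3,f=6) a[fast]=6≠a[slow]=5 write a[4]=6 → slow++,fast++
(s=4,f=7) a[fast]=8≠a[slow]=6 write a[5]=8 → slow++,fast++
(s=5,f=8) a[fast]=9≠a[slow]=8 write a[6]=9 → slow++,fast++
(s=6,f=9) a[fast]=9=a[slow] dup → fast++
(s=6,f=10) a[fast]=9=a[slow] dup → fast++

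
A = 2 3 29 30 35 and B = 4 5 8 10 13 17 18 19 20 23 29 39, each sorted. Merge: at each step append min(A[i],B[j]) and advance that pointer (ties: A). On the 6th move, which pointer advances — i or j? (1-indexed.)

j

[i=1,j=1] A[i]=2<=B[j]=4 take 2 → i++
[i=2,j=1] A[i]=3<=B[j]=4 take 3 → i++
[i=3,j=1] A[i]=29>B[j]=4 take 4 → j++
[i=3,j=2] A[i]=29>B[j]=5 take 5 → j++
[i=3,j=3] A[i]=29>B[j]=8 take 8 → j++
[i=3,j=4] A[i]=29>B[j]=10 take 10 → j++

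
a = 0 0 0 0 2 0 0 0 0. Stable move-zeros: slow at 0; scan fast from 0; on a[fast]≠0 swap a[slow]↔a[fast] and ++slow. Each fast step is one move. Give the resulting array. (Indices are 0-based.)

(s=0,f=0) a[fast]=0 → fast++
(s=0,f=1) a[fast]=0 → fast++
(s=0,f=2) a[fast]=0 → fast++
(s=0,f=3) a[fast]=0 → fast++
(s=0,f=4) a[fast]=2≠0 swap→a[0]=2 → slow++,fast++
(s=1,f=5) a[fast]=0 → fast++
(s=1,f=6) a[fast]=0 → fast++
(s=1,f=7) a[fast]=0 → fast++
(s=1,f=8) a[fast]=0 → fast++

[2, 0, 0, 0, 0, 0, 0, 0, 0]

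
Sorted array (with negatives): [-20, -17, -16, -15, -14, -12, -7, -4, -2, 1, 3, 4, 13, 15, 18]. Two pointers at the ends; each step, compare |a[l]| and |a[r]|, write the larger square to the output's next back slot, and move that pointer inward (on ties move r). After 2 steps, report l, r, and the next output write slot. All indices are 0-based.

l=0 r=14: |-20|>|18| out[14]=400, l++
l=1 r=14: |-17|<=|18| out[13]=324, r--

l=1, r=13, next write slot=12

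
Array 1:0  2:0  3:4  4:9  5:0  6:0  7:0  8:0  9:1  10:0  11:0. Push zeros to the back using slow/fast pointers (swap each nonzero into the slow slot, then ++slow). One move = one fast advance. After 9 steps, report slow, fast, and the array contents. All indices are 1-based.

slow=4, fast=10, a=[4, 9, 1, 0, 0, 0, 0, 0, 0, 0, 0]

slow=1 fast=1: a[fast]=0, fast++
slow=1 fast=2: a[fast]=0, fast++
slow=1 fast=3: a[fast]=4≠0 swap→a[1]=4, slow++,fast++
slow=2 fast=4: a[fast]=9≠0 swap→a[2]=9, slow++,fast++
slow=3 fast=5: a[fast]=0, fast++
slow=3 fast=6: a[fast]=0, fast++
slow=3 fast=7: a[fast]=0, fast++
slow=3 fast=8: a[fast]=0, fast++
slow=3 fast=9: a[fast]=1≠0 swap→a[3]=1, slow++,fast++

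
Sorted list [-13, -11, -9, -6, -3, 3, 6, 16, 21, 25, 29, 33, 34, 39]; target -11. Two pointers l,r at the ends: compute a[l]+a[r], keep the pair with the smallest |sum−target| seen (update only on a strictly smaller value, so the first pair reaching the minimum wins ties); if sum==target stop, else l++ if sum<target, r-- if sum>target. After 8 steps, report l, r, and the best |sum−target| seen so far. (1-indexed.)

l=1, r=6, best |Δ|=4

[1,14] -13+39=26 d=37 * → r--
[1,13] -13+34=21 d=32 * → r--
[1,12] -13+33=20 d=31 * → r--
[1,11] -13+29=16 d=27 * → r--
[1,10] -13+25=12 d=23 * → r--
[1,9] -13+21=8 d=19 * → r--
[1,8] -13+16=3 d=14 * → r--
[1,7] -13+6=-7 d=4 * → r--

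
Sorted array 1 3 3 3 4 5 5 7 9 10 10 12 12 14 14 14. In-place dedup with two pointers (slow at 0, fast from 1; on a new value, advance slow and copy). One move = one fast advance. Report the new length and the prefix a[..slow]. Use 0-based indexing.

length 9; prefix = [1, 3, 4, 5, 7, 9, 10, 12, 14]

(s=0,f=1) a[fast]=3≠a[slow]=1 write a[1]=3 → slow++,fast++
(s=1,f=2) a[fast]=3=a[slow] dup → fast++
(s=1,f=3) a[fast]=3=a[slow] dup → fast++
(s=1,f=4) a[fast]=4≠a[slow]=3 write a[2]=4 → slow++,fast++
(s=2,f=5) a[fast]=5≠a[slow]=4 write a[3]=5 → slow++,fast++
(s=3,f=6) a[fast]=5=a[slow] dup → fast++
(s=3,f=7) a[fast]=7≠a[slow]=5 write a[4]=7 → slow++,fast++
(s=4,f=8) a[fast]=9≠a[slow]=7 write a[5]=9 → slow++,fast++
(s=5,f=9) a[fast]=10≠a[slow]=9 write a[6]=10 → slow++,fast++
(s=6,f=10) a[fast]=10=a[slow] dup → fast++
(s=6,f=11) a[fast]=12≠a[slow]=10 write a[7]=12 → slow++,fast++
(s=7,f=12) a[fast]=12=a[slow] dup → fast++
(s=7,f=13) a[fast]=14≠a[slow]=12 write a[8]=14 → slow++,fast++
(s=8,f=14) a[fast]=14=a[slow] dup → fast++
(s=8,f=15) a[fast]=14=a[slow] dup → fast++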